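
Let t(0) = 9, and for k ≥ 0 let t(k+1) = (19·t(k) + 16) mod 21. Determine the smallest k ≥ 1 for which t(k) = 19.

We have t(0) = 9,  t(1) = 19,  t(2) = 20,  t(3) = 18,  t(4) = 1,  t(5) = 14,  t(6) = 9.
Since t(6) = t(0) = 9, the sequence is periodic with period 6.
The value 19 first appears (with k ≥ 1) at t(1).

1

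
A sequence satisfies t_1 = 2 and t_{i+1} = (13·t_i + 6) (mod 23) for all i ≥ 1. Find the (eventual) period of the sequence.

We have t_1 = 2, t_2 = 9, t_3 = 8, t_4 = 18, t_5 = 10, t_6 = 21, t_7 = 3, t_8 = 22, t_9 = 16, t_{10} = 7, t_{11} = 5, t_{12} = 2.
Since t_{12} = t_1 = 2, the sequence is periodic with period 11.

11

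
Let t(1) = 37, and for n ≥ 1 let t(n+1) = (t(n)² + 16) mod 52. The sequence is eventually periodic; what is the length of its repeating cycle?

5

Computing terms: t(1) = 37; t(2) = 33; t(3) = 13; t(4) = 29; t(5) = 25; t(6) = 17; t(7) = 45; t(8) = 13.
Since t(8) = t(3) = 13, the sequence is eventually periodic: after a pre-period of length 2 it cycles with period 5.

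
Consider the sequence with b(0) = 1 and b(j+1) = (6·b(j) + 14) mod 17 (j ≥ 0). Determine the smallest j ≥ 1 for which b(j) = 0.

We have b(0) = 1, b(1) = 3, b(2) = 15, b(3) = 2, b(4) = 9, b(5) = 0, b(6) = 14, b(7) = 13, b(8) = 7, b(9) = 5, b(10) = 10, b(11) = 6, b(12) = 16, b(13) = 8, b(14) = 11, b(15) = 12, b(16) = 1.
Since b(16) = b(0) = 1, the sequence is periodic with period 16.
The value 0 first appears (with j ≥ 1) at b(5).

5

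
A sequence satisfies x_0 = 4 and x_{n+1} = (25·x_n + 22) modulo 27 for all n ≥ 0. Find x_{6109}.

Listing terms: x_0 = 4,  x_1 = 14,  x_2 = 21,  x_3 = 7,  x_4 = 8,  x_5 = 6,  x_6 = 10,  x_7 = 2,  x_8 = 18,  x_9 = 13,  x_{10} = 23,  x_{11} = 3,  x_{12} = 16,  x_{13} = 17,  x_{14} = 15,  x_{15} = 19,  x_{16} = 11,  x_{17} = 0,  x_{18} = 22,  x_{19} = 5,  x_{20} = 12,  x_{21} = 25,  x_{22} = 26,  x_{23} = 24,  x_{24} = 1,  x_{25} = 20,  x_{26} = 9,  x_{27} = 4.
The sequence repeats with period 27.
So x_{6109} = x_{0 + ((6109-0) mod 27)} = x_7 = 2.

2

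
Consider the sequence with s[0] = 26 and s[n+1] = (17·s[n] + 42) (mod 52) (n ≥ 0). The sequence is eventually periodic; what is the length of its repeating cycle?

6

s[0] = 26, s[1] = 16, s[2] = 2, s[3] = 24, s[4] = 34, s[5] = 48, s[6] = 26.
Since s[6] = s[0] = 26, the sequence is periodic with period 6.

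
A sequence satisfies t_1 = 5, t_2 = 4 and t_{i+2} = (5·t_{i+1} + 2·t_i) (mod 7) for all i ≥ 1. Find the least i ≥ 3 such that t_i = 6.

Computing terms: t_1 = 5,  t_2 = 4,  t_3 = 2,  t_4 = 4,  t_5 = 3,  t_6 = 2,  t_7 = 2,  t_8 = 0,  t_9 = 4,  t_{10} = 6,  t_{11} = 3,  t_{12} = 6,  t_{13} = 1,  t_{14} = 3,  t_{15} = 3,  t_{16} = 0,  t_{17} = 6,  t_{18} = 2,  t_{19} = 1,  t_{20} = 2,  t_{21} = 5,  t_{22} = 1,  t_{23} = 1,  t_{24} = 0,  t_{25} = 2,  t_{26} = 3,  t_{27} = 5,  t_{28} = 3,  t_{29} = 4,  t_{30} = 5,  t_{31} = 5,  t_{32} = 0,  t_{33} = 3,  t_{34} = 1,  t_{35} = 4,  t_{36} = 1,  t_{37} = 6,  t_{38} = 4,  t_{39} = 4,  t_{40} = 0,  t_{41} = 1,  t_{42} = 5,  t_{43} = 6,  t_{44} = 5,  t_{45} = 2,  t_{46} = 6,  t_{47} = 6,  t_{48} = 0,  t_{49} = 5,  t_{50} = 4.
The sequence repeats with period 48.
The value 6 first appears (with i ≥ 3) at t_{10}.

10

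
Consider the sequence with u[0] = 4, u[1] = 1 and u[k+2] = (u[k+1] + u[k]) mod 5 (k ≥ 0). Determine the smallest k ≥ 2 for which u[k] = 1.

We have u[0] = 4, u[1] = 1, u[2] = 0, u[3] = 1, u[4] = 1, u[5] = 2, u[6] = 3, u[7] = 0, u[8] = 3, u[9] = 3, u[10] = 1, u[11] = 4, u[12] = 0, u[13] = 4, u[14] = 4, u[15] = 3, u[16] = 2, u[17] = 0, u[18] = 2, u[19] = 2, u[20] = 4, u[21] = 1.
The sequence repeats with period 20.
The value 1 first appears (with k ≥ 2) at u[3].

3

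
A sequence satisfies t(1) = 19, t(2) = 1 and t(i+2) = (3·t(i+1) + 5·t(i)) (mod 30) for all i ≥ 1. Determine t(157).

Listing terms: t(1) = 19, t(2) = 1, t(3) = 8, t(4) = 29, t(5) = 7, t(6) = 16, t(7) = 23, t(8) = 29, t(9) = 22, t(10) = 1, t(11) = 23, t(12) = 14, t(13) = 7, t(14) = 1, t(15) = 8.
Since (t(14), t(15)) = (t(2), t(3)) = (1, 8) (two consecutive terms determine the rest), the sequence is eventually periodic: after a pre-period of length 1 it cycles with period 12.
For i ≥ 2, t(i) depends only on (i - 2) mod 12. (157 - 2) mod 12 = 11, so t(157) = t(13) = 7.

7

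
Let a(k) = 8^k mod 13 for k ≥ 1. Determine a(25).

8

We have a(1) = 8; a(2) = 12; a(3) = 5; a(4) = 1; a(5) = 8.
The sequence repeats with period 4.
(25 - 1) mod 4 = 0, so a(25) = a(1) = 8.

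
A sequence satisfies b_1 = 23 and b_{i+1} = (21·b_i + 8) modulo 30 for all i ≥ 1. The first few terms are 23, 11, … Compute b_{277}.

Computing terms: b_1 = 23, b_2 = 11, b_3 = 29, b_4 = 17, b_5 = 5, b_6 = 23.
The sequence repeats with period 5.
(277 - 1) mod 5 = 1, so b_{277} = b_2 = 11.

11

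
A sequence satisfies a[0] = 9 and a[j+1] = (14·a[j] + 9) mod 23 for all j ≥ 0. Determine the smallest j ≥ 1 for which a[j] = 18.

17

Computing terms: a[0] = 9, a[1] = 20, a[2] = 13, a[3] = 7, a[4] = 15, a[5] = 12, a[6] = 16, a[7] = 3, a[8] = 5, a[9] = 10, a[10] = 11, a[11] = 2, a[12] = 14, a[13] = 21, a[14] = 4, a[15] = 19, a[16] = 22, a[17] = 18, a[18] = 8, a[19] = 6, a[20] = 1, a[21] = 0, a[22] = 9.
The sequence repeats with period 22.
The value 18 first appears (with j ≥ 1) at a[17].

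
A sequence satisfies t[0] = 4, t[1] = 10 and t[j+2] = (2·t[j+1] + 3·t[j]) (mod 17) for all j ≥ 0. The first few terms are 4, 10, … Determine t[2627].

9

t[0] = 4, t[1] = 10, t[2] = 15, t[3] = 9, t[4] = 12, t[5] = 0, t[6] = 2, t[7] = 4, t[8] = 14, t[9] = 6, t[10] = 3, t[11] = 7, t[12] = 6, t[13] = 16, t[14] = 16, t[15] = 12, t[16] = 4, t[17] = 10.
The sequence repeats with period 16.
So t[2627] = t[0 + ((2627-0) mod 16)] = t[3] = 9.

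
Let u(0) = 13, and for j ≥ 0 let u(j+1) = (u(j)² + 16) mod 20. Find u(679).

5

u(0) = 13, u(1) = 5, u(2) = 1, u(3) = 17, u(4) = 5.
Since u(4) = u(1) = 5, the sequence is eventually periodic: after a pre-period of length 1 it cycles with period 3.
For j ≥ 1, u(j) depends only on (j - 1) mod 3. (679 - 1) mod 3 = 0, so u(679) = u(1) = 5.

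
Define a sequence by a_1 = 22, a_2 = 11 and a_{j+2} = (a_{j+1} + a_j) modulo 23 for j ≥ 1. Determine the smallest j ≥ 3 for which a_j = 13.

Listing terms: a_1 = 22, a_2 = 11, a_3 = 10, a_4 = 21, a_5 = 8, a_6 = 6, a_7 = 14, a_8 = 20, a_9 = 11, a_{10} = 8, a_{11} = 19, a_{12} = 4, a_{13} = 0, a_{14} = 4, a_{15} = 4, a_{16} = 8, a_{17} = 12, a_{18} = 20, a_{19} = 9, a_{20} = 6, a_{21} = 15, a_{22} = 21, a_{23} = 13, a_{24} = 11, a_{25} = 1, a_{26} = 12, a_{27} = 13, a_{28} = 2, a_{29} = 15, a_{30} = 17, a_{31} = 9, a_{32} = 3, a_{33} = 12, a_{34} = 15, a_{35} = 4, a_{36} = 19, a_{37} = 0, a_{38} = 19, a_{39} = 19, a_{40} = 15, a_{41} = 11, a_{42} = 3, a_{43} = 14, a_{44} = 17, a_{45} = 8, a_{46} = 2, a_{47} = 10, a_{48} = 12, a_{49} = 22, a_{50} = 11.
Since (a_{49}, a_{50}) = (a_1, a_2) = (22, 11) (two consecutive terms determine the rest), the sequence is periodic with period 48.
The value 13 first appears (with j ≥ 3) at a_{23}.

23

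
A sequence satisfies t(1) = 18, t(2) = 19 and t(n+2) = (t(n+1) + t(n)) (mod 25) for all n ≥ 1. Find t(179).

t(1) = 18,  t(2) = 19,  t(3) = 12,  t(4) = 6,  t(5) = 18,  t(6) = 24,  t(7) = 17,  t(8) = 16,  t(9) = 8,  t(10) = 24,  t(11) = 7,  t(12) = 6,  t(13) = 13,  t(14) = 19,  t(15) = 7,  t(16) = 1,  t(17) = 8,  t(18) = 9,  t(19) = 17,  t(20) = 1,  t(21) = 18,  t(22) = 19.
Since (t(21), t(22)) = (t(1), t(2)) = (18, 19) (two consecutive terms determine the rest), the sequence is periodic with period 20.
So t(179) = t(1 + ((179-1) mod 20)) = t(19) = 17.

17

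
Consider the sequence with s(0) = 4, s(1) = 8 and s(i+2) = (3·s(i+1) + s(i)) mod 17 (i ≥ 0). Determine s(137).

s(0) = 4,  s(1) = 8,  s(2) = 11,  s(3) = 7,  s(4) = 15,  s(5) = 1,  s(6) = 1,  s(7) = 4,  s(8) = 13,  s(9) = 9,  s(10) = 6,  s(11) = 10,  s(12) = 2,  s(13) = 16,  s(14) = 16,  s(15) = 13,  s(16) = 4,  s(17) = 8.
The sequence repeats with period 16.
(137 - 0) mod 16 = 9, so s(137) = s(9) = 9.

9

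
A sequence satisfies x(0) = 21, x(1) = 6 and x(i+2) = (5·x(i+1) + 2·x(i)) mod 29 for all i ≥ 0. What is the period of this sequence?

Computing terms: x(0) = 21, x(1) = 6, x(2) = 14, x(3) = 24, x(4) = 3, x(5) = 5, x(6) = 2, x(7) = 20, x(8) = 17, x(9) = 9, x(10) = 21, x(11) = 7, x(12) = 19, x(13) = 22, x(14) = 3, x(15) = 1, x(16) = 11, x(17) = 28, x(18) = 17, x(19) = 25, x(20) = 14, x(21) = 4, x(22) = 19, x(23) = 16, x(24) = 2, x(25) = 13, x(26) = 11, x(27) = 23, x(28) = 21, x(29) = 6.
Since (x(28), x(29)) = (x(0), x(1)) = (21, 6) (two consecutive terms determine the rest), the sequence is periodic with period 28.

28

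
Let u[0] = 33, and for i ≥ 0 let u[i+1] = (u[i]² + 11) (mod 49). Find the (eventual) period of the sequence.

4

Listing terms: u[0] = 33; u[1] = 22; u[2] = 5; u[3] = 36; u[4] = 33.
Since u[4] = u[0] = 33, the sequence is periodic with period 4.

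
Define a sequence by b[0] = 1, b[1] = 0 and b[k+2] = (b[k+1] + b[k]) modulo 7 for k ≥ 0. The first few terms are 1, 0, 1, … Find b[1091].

1

Computing terms: b[0] = 1,  b[1] = 0,  b[2] = 1,  b[3] = 1,  b[4] = 2,  b[5] = 3,  b[6] = 5,  b[7] = 1,  b[8] = 6,  b[9] = 0,  b[10] = 6,  b[11] = 6,  b[12] = 5,  b[13] = 4,  b[14] = 2,  b[15] = 6,  b[16] = 1,  b[17] = 0.
The sequence repeats with period 16.
(1091 - 0) mod 16 = 3, so b[1091] = b[3] = 1.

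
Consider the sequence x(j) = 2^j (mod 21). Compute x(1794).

x(0) = 1, x(1) = 2, x(2) = 4, x(3) = 8, x(4) = 16, x(5) = 11, x(6) = 1.
The sequence repeats with period 6.
So x(1794) = x(0 + ((1794-0) mod 6)) = x(0) = 1.

1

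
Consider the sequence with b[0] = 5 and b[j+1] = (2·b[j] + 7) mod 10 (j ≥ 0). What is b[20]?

Listing terms: b[0] = 5; b[1] = 7; b[2] = 1; b[3] = 9; b[4] = 5.
Since b[4] = b[0] = 5, the sequence is periodic with period 4.
(20 - 0) mod 4 = 0, so b[20] = b[0] = 5.

5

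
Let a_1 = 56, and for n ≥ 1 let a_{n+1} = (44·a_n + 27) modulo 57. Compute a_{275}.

We have a_1 = 56,  a_2 = 40,  a_3 = 20,  a_4 = 52,  a_5 = 35,  a_6 = 28,  a_7 = 5,  a_8 = 19,  a_9 = 8,  a_{10} = 37,  a_{11} = 2,  a_{12} = 1,  a_{13} = 14,  a_{14} = 16,  a_{15} = 47,  a_{16} = 43,  a_{17} = 38,  a_{18} = 46,  a_{19} = 56.
Since a_{19} = a_1 = 56, the sequence is periodic with period 18.
(275 - 1) mod 18 = 4, so a_{275} = a_5 = 35.

35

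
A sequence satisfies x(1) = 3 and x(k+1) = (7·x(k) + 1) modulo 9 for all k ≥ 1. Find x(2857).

x(1) = 3, x(2) = 4, x(3) = 2, x(4) = 6, x(5) = 7, x(6) = 5, x(7) = 0, x(8) = 1, x(9) = 8, x(10) = 3.
The sequence repeats with period 9.
So x(2857) = x(1 + ((2857-1) mod 9)) = x(4) = 6.

6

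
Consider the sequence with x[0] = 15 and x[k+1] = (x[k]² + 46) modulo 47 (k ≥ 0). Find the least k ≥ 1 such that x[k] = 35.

5

Computing terms: x[0] = 15, x[1] = 36, x[2] = 26, x[3] = 17, x[4] = 6, x[5] = 35, x[6] = 2, x[7] = 3, x[8] = 8, x[9] = 16, x[10] = 20, x[11] = 23, x[12] = 11, x[13] = 26.
Since x[13] = x[2] = 26, the sequence is eventually periodic: after a pre-period of length 2 it cycles with period 11.
The value 35 first appears (with k ≥ 1) at x[5].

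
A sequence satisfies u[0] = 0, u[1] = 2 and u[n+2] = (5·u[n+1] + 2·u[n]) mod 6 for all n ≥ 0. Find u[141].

0

Computing terms: u[0] = 0,  u[1] = 2,  u[2] = 4,  u[3] = 0,  u[4] = 2.
Since (u[3], u[4]) = (u[0], u[1]) = (0, 2) (two consecutive terms determine the rest), the sequence is periodic with period 3.
(141 - 0) mod 3 = 0, so u[141] = u[0] = 0.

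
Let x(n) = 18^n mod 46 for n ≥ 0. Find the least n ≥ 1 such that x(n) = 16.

Listing terms: x(0) = 1, x(1) = 18, x(2) = 2, x(3) = 36, x(4) = 4, x(5) = 26, x(6) = 8, x(7) = 6, x(8) = 16, x(9) = 12, x(10) = 32, x(11) = 24, x(12) = 18.
Since x(12) = x(1) = 18, the sequence is eventually periodic: after a pre-period of length 1 it cycles with period 11.
The value 16 first appears (with n ≥ 1) at x(8).

8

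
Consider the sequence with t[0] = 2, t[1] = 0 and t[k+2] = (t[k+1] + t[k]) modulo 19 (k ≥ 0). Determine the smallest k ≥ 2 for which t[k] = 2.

2

Computing terms: t[0] = 2; t[1] = 0; t[2] = 2; t[3] = 2; t[4] = 4; t[5] = 6; t[6] = 10; t[7] = 16; t[8] = 7; t[9] = 4; t[10] = 11; t[11] = 15; t[12] = 7; t[13] = 3; t[14] = 10; t[15] = 13; t[16] = 4; t[17] = 17; t[18] = 2; t[19] = 0.
The sequence repeats with period 18.
The value 2 first appears (with k ≥ 2) at t[2].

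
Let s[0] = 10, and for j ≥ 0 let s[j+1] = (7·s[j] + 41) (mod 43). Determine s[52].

Listing terms: s[0] = 10; s[1] = 25; s[2] = 1; s[3] = 5; s[4] = 33; s[5] = 14; s[6] = 10.
Since s[6] = s[0] = 10, the sequence is periodic with period 6.
(52 - 0) mod 6 = 4, so s[52] = s[4] = 33.

33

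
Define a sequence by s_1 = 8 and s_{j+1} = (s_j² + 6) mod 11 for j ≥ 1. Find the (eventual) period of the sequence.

s_1 = 8,  s_2 = 4,  s_3 = 0,  s_4 = 6,  s_5 = 9,  s_6 = 10,  s_7 = 7,  s_8 = 0.
Since s_8 = s_3 = 0, the sequence is eventually periodic: after a pre-period of length 2 it cycles with period 5.

5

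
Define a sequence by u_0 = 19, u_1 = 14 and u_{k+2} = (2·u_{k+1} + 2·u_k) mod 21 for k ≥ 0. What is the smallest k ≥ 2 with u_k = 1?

15

Listing terms: u_0 = 19,  u_1 = 14,  u_2 = 3,  u_3 = 13,  u_4 = 11,  u_5 = 6,  u_6 = 13,  u_7 = 17,  u_8 = 18,  u_9 = 7,  u_{10} = 8,  u_{11} = 9,  u_{12} = 13,  u_{13} = 2,  u_{14} = 9,  u_{15} = 1,  u_{16} = 20,  u_{17} = 0,  u_{18} = 19,  u_{19} = 17,  u_{20} = 9,  u_{21} = 10,  u_{22} = 17,  u_{23} = 12,  u_{24} = 16,  u_{25} = 14,  u_{26} = 18,  u_{27} = 1,  u_{28} = 17,  u_{29} = 15,  u_{30} = 1,  u_{31} = 11,  u_{32} = 3,  u_{33} = 7,  u_{34} = 20,  u_{35} = 12,  u_{36} = 1,  u_{37} = 5,  u_{38} = 12,  u_{39} = 13,  u_{40} = 8,  u_{41} = 0,  u_{42} = 16,  u_{43} = 11,  u_{44} = 12,  u_{45} = 4,  u_{46} = 11,  u_{47} = 9,  u_{48} = 19,  u_{49} = 14.
Since (u_{48}, u_{49}) = (u_0, u_1) = (19, 14) (two consecutive terms determine the rest), the sequence is periodic with period 48.
The value 1 first appears (with k ≥ 2) at u_{15}.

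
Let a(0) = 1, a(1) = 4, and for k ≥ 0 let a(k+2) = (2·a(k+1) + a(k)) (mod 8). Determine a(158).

5

Computing terms: a(0) = 1,  a(1) = 4,  a(2) = 1,  a(3) = 6,  a(4) = 5,  a(5) = 0,  a(6) = 5,  a(7) = 2,  a(8) = 1,  a(9) = 4.
The sequence repeats with period 8.
So a(158) = a(0 + ((158-0) mod 8)) = a(6) = 5.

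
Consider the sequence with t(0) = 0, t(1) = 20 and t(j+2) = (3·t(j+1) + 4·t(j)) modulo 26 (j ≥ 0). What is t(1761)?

0

t(0) = 0,  t(1) = 20,  t(2) = 8,  t(3) = 0,  t(4) = 6,  t(5) = 18,  t(6) = 0,  t(7) = 20.
The sequence repeats with period 6.
(1761 - 0) mod 6 = 3, so t(1761) = t(3) = 0.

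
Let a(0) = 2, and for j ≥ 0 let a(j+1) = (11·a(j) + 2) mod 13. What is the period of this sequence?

12

Computing terms: a(0) = 2,  a(1) = 11,  a(2) = 6,  a(3) = 3,  a(4) = 9,  a(5) = 10,  a(6) = 8,  a(7) = 12,  a(8) = 4,  a(9) = 7,  a(10) = 1,  a(11) = 0,  a(12) = 2.
Since a(12) = a(0) = 2, the sequence is periodic with period 12.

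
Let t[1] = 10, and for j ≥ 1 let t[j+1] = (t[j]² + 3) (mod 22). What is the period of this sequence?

We have t[1] = 10; t[2] = 15; t[3] = 8; t[4] = 1; t[5] = 4; t[6] = 19; t[7] = 12; t[8] = 15.
Since t[8] = t[2] = 15, the sequence is eventually periodic: after a pre-period of length 1 it cycles with period 6.

6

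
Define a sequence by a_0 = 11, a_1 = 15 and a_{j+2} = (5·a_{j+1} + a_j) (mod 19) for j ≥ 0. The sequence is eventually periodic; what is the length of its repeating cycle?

40

a_0 = 11,  a_1 = 15,  a_2 = 10,  a_3 = 8,  a_4 = 12,  a_5 = 11,  a_6 = 10,  a_7 = 4,  a_8 = 11,  a_9 = 2,  a_{10} = 2,  a_{11} = 12,  a_{12} = 5,  a_{13} = 18,  a_{14} = 0,  a_{15} = 18,  a_{16} = 14,  a_{17} = 12,  a_{18} = 17,  a_{19} = 2,  a_{20} = 8,  a_{21} = 4,  a_{22} = 9,  a_{23} = 11,  a_{24} = 7,  a_{25} = 8,  a_{26} = 9,  a_{27} = 15,  a_{28} = 8,  a_{29} = 17,  a_{30} = 17,  a_{31} = 7,  a_{32} = 14,  a_{33} = 1,  a_{34} = 0,  a_{35} = 1,  a_{36} = 5,  a_{37} = 7,  a_{38} = 2,  a_{39} = 17,  a_{40} = 11,  a_{41} = 15.
Since (a_{40}, a_{41}) = (a_0, a_1) = (11, 15) (two consecutive terms determine the rest), the sequence is periodic with period 40.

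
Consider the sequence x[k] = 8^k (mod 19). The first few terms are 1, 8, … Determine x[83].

12

Listing terms: x[0] = 1; x[1] = 8; x[2] = 7; x[3] = 18; x[4] = 11; x[5] = 12; x[6] = 1.
Since x[6] = x[0] = 1, the sequence is periodic with period 6.
So x[83] = x[0 + ((83-0) mod 6)] = x[5] = 12.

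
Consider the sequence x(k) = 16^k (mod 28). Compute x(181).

Listing terms: x(1) = 16, x(2) = 4, x(3) = 8, x(4) = 16.
The sequence repeats with period 3.
So x(181) = x(1 + ((181-1) mod 3)) = x(1) = 16.

16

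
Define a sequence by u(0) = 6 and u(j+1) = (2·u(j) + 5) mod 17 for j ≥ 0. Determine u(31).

9

Listing terms: u(0) = 6; u(1) = 0; u(2) = 5; u(3) = 15; u(4) = 1; u(5) = 7; u(6) = 2; u(7) = 9; u(8) = 6.
Since u(8) = u(0) = 6, the sequence is periodic with period 8.
So u(31) = u(0 + ((31-0) mod 8)) = u(7) = 9.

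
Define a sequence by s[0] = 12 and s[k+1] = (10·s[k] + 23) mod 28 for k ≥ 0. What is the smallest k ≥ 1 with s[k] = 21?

Listing terms: s[0] = 12; s[1] = 3; s[2] = 25; s[3] = 21; s[4] = 9; s[5] = 1; s[6] = 5; s[7] = 17; s[8] = 25.
Since s[8] = s[2] = 25, the sequence is eventually periodic: after a pre-period of length 2 it cycles with period 6.
The value 21 first appears (with k ≥ 1) at s[3].

3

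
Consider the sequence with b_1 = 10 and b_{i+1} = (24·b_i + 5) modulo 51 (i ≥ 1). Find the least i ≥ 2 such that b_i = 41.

2

We have b_1 = 10, b_2 = 41, b_3 = 20, b_4 = 26, b_5 = 17, b_6 = 5, b_7 = 23, b_8 = 47, b_9 = 11, b_{10} = 14, b_{11} = 35, b_{12} = 29, b_{13} = 38, b_{14} = 50, b_{15} = 32, b_{16} = 8, b_{17} = 44, b_{18} = 41.
Since b_{18} = b_2 = 41, the sequence is eventually periodic: after a pre-period of length 1 it cycles with period 16.
The value 41 first appears (with i ≥ 2) at b_2.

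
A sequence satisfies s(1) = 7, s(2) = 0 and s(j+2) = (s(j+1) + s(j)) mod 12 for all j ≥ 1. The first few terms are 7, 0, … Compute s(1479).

s(1) = 7; s(2) = 0; s(3) = 7; s(4) = 7; s(5) = 2; s(6) = 9; s(7) = 11; s(8) = 8; s(9) = 7; s(10) = 3; s(11) = 10; s(12) = 1; s(13) = 11; s(14) = 0; s(15) = 11; s(16) = 11; s(17) = 10; s(18) = 9; s(19) = 7; s(20) = 4; s(21) = 11; s(22) = 3; s(23) = 2; s(24) = 5; s(25) = 7; s(26) = 0.
The sequence repeats with period 24.
So s(1479) = s(1 + ((1479-1) mod 24)) = s(15) = 11.

11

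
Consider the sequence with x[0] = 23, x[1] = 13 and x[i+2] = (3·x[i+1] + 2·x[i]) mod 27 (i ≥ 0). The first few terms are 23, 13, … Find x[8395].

x[0] = 23, x[1] = 13, x[2] = 4, x[3] = 11, x[4] = 14, x[5] = 10, x[6] = 4, x[7] = 5, x[8] = 23, x[9] = 25, x[10] = 13, x[11] = 8, x[12] = 23, x[13] = 4, x[14] = 4, x[15] = 20, x[16] = 14, x[17] = 1, x[18] = 4, x[19] = 14, x[20] = 23, x[21] = 16, x[22] = 13, x[23] = 17, x[24] = 23, x[25] = 22, x[26] = 4, x[27] = 2, x[28] = 14, x[29] = 19, x[30] = 4, x[31] = 23, x[32] = 23, x[33] = 7, x[34] = 13, x[35] = 26, x[36] = 23, x[37] = 13.
Since (x[36], x[37]) = (x[0], x[1]) = (23, 13) (two consecutive terms determine the rest), the sequence is periodic with period 36.
(8395 - 0) mod 36 = 7, so x[8395] = x[7] = 5.

5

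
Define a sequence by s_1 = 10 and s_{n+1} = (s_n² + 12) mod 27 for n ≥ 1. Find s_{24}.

s_1 = 10; s_2 = 4; s_3 = 1; s_4 = 13; s_5 = 19; s_6 = 22; s_7 = 10.
Since s_7 = s_1 = 10, the sequence is periodic with period 6.
(24 - 1) mod 6 = 5, so s_{24} = s_6 = 22.

22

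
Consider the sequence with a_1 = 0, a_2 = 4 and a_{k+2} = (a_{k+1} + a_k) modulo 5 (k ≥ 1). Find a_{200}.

4

a_1 = 0,  a_2 = 4,  a_3 = 4,  a_4 = 3,  a_5 = 2,  a_6 = 0,  a_7 = 2,  a_8 = 2,  a_9 = 4,  a_{10} = 1,  a_{11} = 0,  a_{12} = 1,  a_{13} = 1,  a_{14} = 2,  a_{15} = 3,  a_{16} = 0,  a_{17} = 3,  a_{18} = 3,  a_{19} = 1,  a_{20} = 4,  a_{21} = 0,  a_{22} = 4.
Since (a_{21}, a_{22}) = (a_1, a_2) = (0, 4) (two consecutive terms determine the rest), the sequence is periodic with period 20.
So a_{200} = a_{1 + ((200-1) mod 20)} = a_{20} = 4.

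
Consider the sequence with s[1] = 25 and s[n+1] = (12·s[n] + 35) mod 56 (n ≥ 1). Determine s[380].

55

We have s[1] = 25; s[2] = 55; s[3] = 23; s[4] = 31; s[5] = 15; s[6] = 47; s[7] = 39; s[8] = 55.
Since s[8] = s[2] = 55, the sequence is eventually periodic: after a pre-period of length 1 it cycles with period 6.
For n ≥ 2, s[n] depends only on (n - 2) mod 6. (380 - 2) mod 6 = 0, so s[380] = s[2] = 55.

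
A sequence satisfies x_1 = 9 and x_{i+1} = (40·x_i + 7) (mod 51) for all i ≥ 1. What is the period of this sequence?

48

We have x_1 = 9, x_2 = 10, x_3 = 50, x_4 = 18, x_5 = 13, x_6 = 17, x_7 = 24, x_8 = 49, x_9 = 29, x_{10} = 45, x_{11} = 22, x_{12} = 20, x_{13} = 42, x_{14} = 4, x_{15} = 14, x_{16} = 6, x_{17} = 43, x_{18} = 44, x_{19} = 33, x_{20} = 1, x_{21} = 47, x_{22} = 0, x_{23} = 7, x_{24} = 32, x_{25} = 12, x_{26} = 28, x_{27} = 5, x_{28} = 3, x_{29} = 25, x_{30} = 38, x_{31} = 48, x_{32} = 40, x_{33} = 26, x_{34} = 27, x_{35} = 16, x_{36} = 35, x_{37} = 30, x_{38} = 34, x_{39} = 41, x_{40} = 15, x_{41} = 46, x_{42} = 11, x_{43} = 39, x_{44} = 37, x_{45} = 8, x_{46} = 21, x_{47} = 31, x_{48} = 23, x_{49} = 9.
The sequence repeats with period 48.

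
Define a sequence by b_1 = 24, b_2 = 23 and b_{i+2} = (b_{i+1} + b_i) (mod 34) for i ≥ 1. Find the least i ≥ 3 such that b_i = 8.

Computing terms: b_1 = 24, b_2 = 23, b_3 = 13, b_4 = 2, b_5 = 15, b_6 = 17, b_7 = 32, b_8 = 15, b_9 = 13, b_{10} = 28, b_{11} = 7, b_{12} = 1, b_{13} = 8, b_{14} = 9, b_{15} = 17, b_{16} = 26, b_{17} = 9, b_{18} = 1, b_{19} = 10, b_{20} = 11, b_{21} = 21, b_{22} = 32, b_{23} = 19, b_{24} = 17, b_{25} = 2, b_{26} = 19, b_{27} = 21, b_{28} = 6, b_{29} = 27, b_{30} = 33, b_{31} = 26, b_{32} = 25, b_{33} = 17, b_{34} = 8, b_{35} = 25, b_{36} = 33, b_{37} = 24, b_{38} = 23.
Since (b_{37}, b_{38}) = (b_1, b_2) = (24, 23) (two consecutive terms determine the rest), the sequence is periodic with period 36.
The value 8 first appears (with i ≥ 3) at b_{13}.

13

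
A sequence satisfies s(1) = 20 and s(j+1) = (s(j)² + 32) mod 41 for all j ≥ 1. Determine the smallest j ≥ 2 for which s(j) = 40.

5

Computing terms: s(1) = 20,  s(2) = 22,  s(3) = 24,  s(4) = 34,  s(5) = 40,  s(6) = 33,  s(7) = 14,  s(8) = 23,  s(9) = 28,  s(10) = 37,  s(11) = 7,  s(12) = 40.
Since s(12) = s(5) = 40, the sequence is eventually periodic: after a pre-period of length 4 it cycles with period 7.
The value 40 first appears (with j ≥ 2) at s(5).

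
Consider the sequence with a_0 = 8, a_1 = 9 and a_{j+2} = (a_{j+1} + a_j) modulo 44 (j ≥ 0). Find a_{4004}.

a_0 = 8, a_1 = 9, a_2 = 17, a_3 = 26, a_4 = 43, a_5 = 25, a_6 = 24, a_7 = 5, a_8 = 29, a_9 = 34, a_{10} = 19, a_{11} = 9, a_{12} = 28, a_{13} = 37, a_{14} = 21, a_{15} = 14, a_{16} = 35, a_{17} = 5, a_{18} = 40, a_{19} = 1, a_{20} = 41, a_{21} = 42, a_{22} = 39, a_{23} = 37, a_{24} = 32, a_{25} = 25, a_{26} = 13, a_{27} = 38, a_{28} = 7, a_{29} = 1, a_{30} = 8, a_{31} = 9.
Since (a_{30}, a_{31}) = (a_0, a_1) = (8, 9) (two consecutive terms determine the rest), the sequence is periodic with period 30.
(4004 - 0) mod 30 = 14, so a_{4004} = a_{14} = 21.

21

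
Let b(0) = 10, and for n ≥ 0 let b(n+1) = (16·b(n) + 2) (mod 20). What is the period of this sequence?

Computing terms: b(0) = 10, b(1) = 2, b(2) = 14, b(3) = 6, b(4) = 18, b(5) = 10.
Since b(5) = b(0) = 10, the sequence is periodic with period 5.

5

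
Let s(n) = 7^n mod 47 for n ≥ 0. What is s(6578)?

Listing terms: s(0) = 1; s(1) = 7; s(2) = 2; s(3) = 14; s(4) = 4; s(5) = 28; s(6) = 8; s(7) = 9; s(8) = 16; s(9) = 18; s(10) = 32; s(11) = 36; s(12) = 17; s(13) = 25; s(14) = 34; s(15) = 3; s(16) = 21; s(17) = 6; s(18) = 42; s(19) = 12; s(20) = 37; s(21) = 24; s(22) = 27; s(23) = 1.
Since s(23) = s(0) = 1, the sequence is periodic with period 23.
(6578 - 0) mod 23 = 0, so s(6578) = s(0) = 1.

1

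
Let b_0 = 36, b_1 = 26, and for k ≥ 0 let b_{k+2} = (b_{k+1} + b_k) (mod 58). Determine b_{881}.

48

We have b_0 = 36,  b_1 = 26,  b_2 = 4,  b_3 = 30,  b_4 = 34,  b_5 = 6,  b_6 = 40,  b_7 = 46,  b_8 = 28,  b_9 = 16,  b_{10} = 44,  b_{11} = 2,  b_{12} = 46,  b_{13} = 48,  b_{14} = 36,  b_{15} = 26.
The sequence repeats with period 14.
So b_{881} = b_{0 + ((881-0) mod 14)} = b_{13} = 48.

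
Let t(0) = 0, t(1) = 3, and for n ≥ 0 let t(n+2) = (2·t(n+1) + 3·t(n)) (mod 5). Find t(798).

1

t(0) = 0,  t(1) = 3,  t(2) = 1,  t(3) = 1,  t(4) = 0,  t(5) = 3.
The sequence repeats with period 4.
(798 - 0) mod 4 = 2, so t(798) = t(2) = 1.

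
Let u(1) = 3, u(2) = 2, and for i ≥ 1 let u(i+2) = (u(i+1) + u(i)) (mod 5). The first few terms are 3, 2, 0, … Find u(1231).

We have u(1) = 3,  u(2) = 2,  u(3) = 0,  u(4) = 2,  u(5) = 2,  u(6) = 4,  u(7) = 1,  u(8) = 0,  u(9) = 1,  u(10) = 1,  u(11) = 2,  u(12) = 3,  u(13) = 0,  u(14) = 3,  u(15) = 3,  u(16) = 1,  u(17) = 4,  u(18) = 0,  u(19) = 4,  u(20) = 4,  u(21) = 3,  u(22) = 2.
The sequence repeats with period 20.
(1231 - 1) mod 20 = 10, so u(1231) = u(11) = 2.

2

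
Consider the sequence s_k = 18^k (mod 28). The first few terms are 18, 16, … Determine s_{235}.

4

Computing terms: s_1 = 18; s_2 = 16; s_3 = 8; s_4 = 4; s_5 = 16.
Since s_5 = s_2 = 16, the sequence is eventually periodic: after a pre-period of length 1 it cycles with period 3.
For k ≥ 2, s_k depends only on (k - 2) mod 3. (235 - 2) mod 3 = 2, so s_{235} = s_4 = 4.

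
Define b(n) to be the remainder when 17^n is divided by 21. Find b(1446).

b(0) = 1; b(1) = 17; b(2) = 16; b(3) = 20; b(4) = 4; b(5) = 5; b(6) = 1.
The sequence repeats with period 6.
So b(1446) = b(0 + ((1446-0) mod 6)) = b(0) = 1.

1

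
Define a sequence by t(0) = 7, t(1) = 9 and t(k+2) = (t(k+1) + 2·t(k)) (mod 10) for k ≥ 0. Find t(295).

t(0) = 7, t(1) = 9, t(2) = 3, t(3) = 1, t(4) = 7, t(5) = 9.
Since (t(4), t(5)) = (t(0), t(1)) = (7, 9) (two consecutive terms determine the rest), the sequence is periodic with period 4.
(295 - 0) mod 4 = 3, so t(295) = t(3) = 1.

1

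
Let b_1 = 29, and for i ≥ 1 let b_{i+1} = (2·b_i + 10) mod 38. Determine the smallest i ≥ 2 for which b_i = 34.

We have b_1 = 29,  b_2 = 30,  b_3 = 32,  b_4 = 36,  b_5 = 6,  b_6 = 22,  b_7 = 16,  b_8 = 4,  b_9 = 18,  b_{10} = 8,  b_{11} = 26,  b_{12} = 24,  b_{13} = 20,  b_{14} = 12,  b_{15} = 34,  b_{16} = 2,  b_{17} = 14,  b_{18} = 0,  b_{19} = 10,  b_{20} = 30.
Since b_{20} = b_2 = 30, the sequence is eventually periodic: after a pre-period of length 1 it cycles with period 18.
The value 34 first appears (with i ≥ 2) at b_{15}.

15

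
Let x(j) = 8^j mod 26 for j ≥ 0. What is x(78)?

x(0) = 1; x(1) = 8; x(2) = 12; x(3) = 18; x(4) = 14; x(5) = 8.
Since x(5) = x(1) = 8, the sequence is eventually periodic: after a pre-period of length 1 it cycles with period 4.
For j ≥ 1, x(j) depends only on (j - 1) mod 4. (78 - 1) mod 4 = 1, so x(78) = x(2) = 12.

12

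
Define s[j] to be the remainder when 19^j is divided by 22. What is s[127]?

We have s[0] = 1,  s[1] = 19,  s[2] = 9,  s[3] = 17,  s[4] = 15,  s[5] = 21,  s[6] = 3,  s[7] = 13,  s[8] = 5,  s[9] = 7,  s[10] = 1.
Since s[10] = s[0] = 1, the sequence is periodic with period 10.
(127 - 0) mod 10 = 7, so s[127] = s[7] = 13.

13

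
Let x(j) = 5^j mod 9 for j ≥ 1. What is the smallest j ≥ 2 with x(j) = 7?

2

We have x(1) = 5, x(2) = 7, x(3) = 8, x(4) = 4, x(5) = 2, x(6) = 1, x(7) = 5.
Since x(7) = x(1) = 5, the sequence is periodic with period 6.
The value 7 first appears (with j ≥ 2) at x(2).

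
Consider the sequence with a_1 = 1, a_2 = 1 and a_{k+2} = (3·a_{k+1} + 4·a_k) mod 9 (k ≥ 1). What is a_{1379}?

4

We have a_1 = 1,  a_2 = 1,  a_3 = 7,  a_4 = 7,  a_5 = 4,  a_6 = 4,  a_7 = 1,  a_8 = 1.
The sequence repeats with period 6.
So a_{1379} = a_{1 + ((1379-1) mod 6)} = a_5 = 4.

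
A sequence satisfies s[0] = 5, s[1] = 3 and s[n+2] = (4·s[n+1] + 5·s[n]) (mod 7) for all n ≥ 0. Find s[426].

We have s[0] = 5,  s[1] = 3,  s[2] = 2,  s[3] = 2,  s[4] = 4,  s[5] = 5,  s[6] = 5,  s[7] = 3.
The sequence repeats with period 6.
So s[426] = s[0 + ((426-0) mod 6)] = s[0] = 5.

5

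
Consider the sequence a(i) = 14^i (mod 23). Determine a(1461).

Computing terms: a(0) = 1, a(1) = 14, a(2) = 12, a(3) = 7, a(4) = 6, a(5) = 15, a(6) = 3, a(7) = 19, a(8) = 13, a(9) = 21, a(10) = 18, a(11) = 22, a(12) = 9, a(13) = 11, a(14) = 16, a(15) = 17, a(16) = 8, a(17) = 20, a(18) = 4, a(19) = 10, a(20) = 2, a(21) = 5, a(22) = 1.
The sequence repeats with period 22.
So a(1461) = a(0 + ((1461-0) mod 22)) = a(9) = 21.

21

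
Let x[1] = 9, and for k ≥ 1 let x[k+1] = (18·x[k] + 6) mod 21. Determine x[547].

x[1] = 9, x[2] = 0, x[3] = 6, x[4] = 9.
Since x[4] = x[1] = 9, the sequence is periodic with period 3.
(547 - 1) mod 3 = 0, so x[547] = x[1] = 9.

9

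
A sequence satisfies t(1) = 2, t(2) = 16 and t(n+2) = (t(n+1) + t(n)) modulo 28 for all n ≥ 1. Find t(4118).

16

Computing terms: t(1) = 2; t(2) = 16; t(3) = 18; t(4) = 6; t(5) = 24; t(6) = 2; t(7) = 26; t(8) = 0; t(9) = 26; t(10) = 26; t(11) = 24; t(12) = 22; t(13) = 18; t(14) = 12; t(15) = 2; t(16) = 14; t(17) = 16; t(18) = 2; t(19) = 18; t(20) = 20; t(21) = 10; t(22) = 2; t(23) = 12; t(24) = 14; t(25) = 26; t(26) = 12; t(27) = 10; t(28) = 22; t(29) = 4; t(30) = 26; t(31) = 2; t(32) = 0; t(33) = 2; t(34) = 2; t(35) = 4; t(36) = 6; t(37) = 10; t(38) = 16; t(39) = 26; t(40) = 14; t(41) = 12; t(42) = 26; t(43) = 10; t(44) = 8; t(45) = 18; t(46) = 26; t(47) = 16; t(48) = 14; t(49) = 2; t(50) = 16.
Since (t(49), t(50)) = (t(1), t(2)) = (2, 16) (two consecutive terms determine the rest), the sequence is periodic with period 48.
(4118 - 1) mod 48 = 37, so t(4118) = t(38) = 16.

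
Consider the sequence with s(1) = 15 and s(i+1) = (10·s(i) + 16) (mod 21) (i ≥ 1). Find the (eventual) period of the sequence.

s(1) = 15,  s(2) = 19,  s(3) = 17,  s(4) = 18,  s(5) = 7,  s(6) = 2,  s(7) = 15.
The sequence repeats with period 6.

6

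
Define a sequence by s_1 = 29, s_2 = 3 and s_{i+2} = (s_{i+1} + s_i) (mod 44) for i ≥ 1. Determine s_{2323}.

21

Computing terms: s_1 = 29,  s_2 = 3,  s_3 = 32,  s_4 = 35,  s_5 = 23,  s_6 = 14,  s_7 = 37,  s_8 = 7,  s_9 = 0,  s_{10} = 7,  s_{11} = 7,  s_{12} = 14,  s_{13} = 21,  s_{14} = 35,  s_{15} = 12,  s_{16} = 3,  s_{17} = 15,  s_{18} = 18,  s_{19} = 33,  s_{20} = 7,  s_{21} = 40,  s_{22} = 3,  s_{23} = 43,  s_{24} = 2,  s_{25} = 1,  s_{26} = 3,  s_{27} = 4,  s_{28} = 7,  s_{29} = 11,  s_{30} = 18,  s_{31} = 29,  s_{32} = 3.
The sequence repeats with period 30.
So s_{2323} = s_{1 + ((2323-1) mod 30)} = s_{13} = 21.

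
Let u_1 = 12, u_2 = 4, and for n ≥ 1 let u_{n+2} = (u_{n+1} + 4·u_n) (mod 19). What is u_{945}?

Listing terms: u_1 = 12; u_2 = 4; u_3 = 14; u_4 = 11; u_5 = 10; u_6 = 16; u_7 = 18; u_8 = 6; u_9 = 2; u_{10} = 7; u_{11} = 15; u_{12} = 5; u_{13} = 8; u_{14} = 9; u_{15} = 3; u_{16} = 1; u_{17} = 13; u_{18} = 17; u_{19} = 12; u_{20} = 4.
Since (u_{19}, u_{20}) = (u_1, u_2) = (12, 4) (two consecutive terms determine the rest), the sequence is periodic with period 18.
(945 - 1) mod 18 = 8, so u_{945} = u_9 = 2.

2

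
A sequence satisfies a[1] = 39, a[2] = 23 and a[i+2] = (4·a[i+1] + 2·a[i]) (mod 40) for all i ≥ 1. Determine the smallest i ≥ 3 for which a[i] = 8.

10

a[1] = 39; a[2] = 23; a[3] = 10; a[4] = 6; a[5] = 4; a[6] = 28; a[7] = 0; a[8] = 16; a[9] = 24; a[10] = 8; a[11] = 0; a[12] = 16.
Since (a[11], a[12]) = (a[7], a[8]) = (0, 16) (two consecutive terms determine the rest), the sequence is eventually periodic: after a pre-period of length 6 it cycles with period 4.
The value 8 first appears (with i ≥ 3) at a[10].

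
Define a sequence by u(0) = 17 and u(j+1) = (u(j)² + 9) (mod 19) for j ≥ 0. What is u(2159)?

We have u(0) = 17,  u(1) = 13,  u(2) = 7,  u(3) = 1,  u(4) = 10,  u(5) = 14,  u(6) = 15,  u(7) = 6,  u(8) = 7.
Since u(8) = u(2) = 7, the sequence is eventually periodic: after a pre-period of length 2 it cycles with period 6.
For j ≥ 2, u(j) depends only on (j - 2) mod 6. (2159 - 2) mod 6 = 3, so u(2159) = u(5) = 14.

14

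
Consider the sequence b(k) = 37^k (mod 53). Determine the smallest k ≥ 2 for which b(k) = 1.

Computing terms: b(1) = 37; b(2) = 44; b(3) = 38; b(4) = 28; b(5) = 29; b(6) = 13; b(7) = 4; b(8) = 42; b(9) = 17; b(10) = 46; b(11) = 6; b(12) = 10; b(13) = 52; b(14) = 16; b(15) = 9; b(16) = 15; b(17) = 25; b(18) = 24; b(19) = 40; b(20) = 49; b(21) = 11; b(22) = 36; b(23) = 7; b(24) = 47; b(25) = 43; b(26) = 1; b(27) = 37.
Since b(27) = b(1) = 37, the sequence is periodic with period 26.
The value 1 first appears (with k ≥ 2) at b(26).

26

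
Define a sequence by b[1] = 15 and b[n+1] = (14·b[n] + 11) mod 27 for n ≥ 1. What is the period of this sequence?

Computing terms: b[1] = 15,  b[2] = 5,  b[3] = 0,  b[4] = 11,  b[5] = 3,  b[6] = 26,  b[7] = 24,  b[8] = 23,  b[9] = 9,  b[10] = 2,  b[11] = 12,  b[12] = 17,  b[13] = 6,  b[14] = 14,  b[15] = 18,  b[16] = 20,  b[17] = 21,  b[18] = 8,  b[19] = 15.
Since b[19] = b[1] = 15, the sequence is periodic with period 18.

18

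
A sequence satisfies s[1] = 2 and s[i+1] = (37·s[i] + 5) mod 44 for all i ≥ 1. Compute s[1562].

35

We have s[1] = 2,  s[2] = 35,  s[3] = 24,  s[4] = 13,  s[5] = 2.
The sequence repeats with period 4.
So s[1562] = s[1 + ((1562-1) mod 4)] = s[2] = 35.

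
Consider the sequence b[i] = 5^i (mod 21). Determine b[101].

17

Computing terms: b[0] = 1, b[1] = 5, b[2] = 4, b[3] = 20, b[4] = 16, b[5] = 17, b[6] = 1.
Since b[6] = b[0] = 1, the sequence is periodic with period 6.
(101 - 0) mod 6 = 5, so b[101] = b[5] = 17.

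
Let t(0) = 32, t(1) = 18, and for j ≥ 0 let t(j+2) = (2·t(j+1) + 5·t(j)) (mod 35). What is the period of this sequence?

24

Listing terms: t(0) = 32; t(1) = 18; t(2) = 21; t(3) = 27; t(4) = 19; t(5) = 33; t(6) = 21; t(7) = 32; t(8) = 29; t(9) = 8; t(10) = 21; t(11) = 12; t(12) = 24; t(13) = 3; t(14) = 21; t(15) = 22; t(16) = 9; t(17) = 23; t(18) = 21; t(19) = 17; t(20) = 34; t(21) = 13; t(22) = 21; t(23) = 2; t(24) = 4; t(25) = 18; t(26) = 21.
Since (t(25), t(26)) = (t(1), t(2)) = (18, 21) (two consecutive terms determine the rest), the sequence is eventually periodic: after a pre-period of length 1 it cycles with period 24.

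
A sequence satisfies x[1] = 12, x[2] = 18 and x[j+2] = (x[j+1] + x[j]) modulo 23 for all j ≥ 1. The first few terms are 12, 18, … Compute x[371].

5

We have x[1] = 12, x[2] = 18, x[3] = 7, x[4] = 2, x[5] = 9, x[6] = 11, x[7] = 20, x[8] = 8, x[9] = 5, x[10] = 13, x[11] = 18, x[12] = 8, x[13] = 3, x[14] = 11, x[15] = 14, x[16] = 2, x[17] = 16, x[18] = 18, x[19] = 11, x[20] = 6, x[21] = 17, x[22] = 0, x[23] = 17, x[24] = 17, x[25] = 11, x[26] = 5, x[27] = 16, x[28] = 21, x[29] = 14, x[30] = 12, x[31] = 3, x[32] = 15, x[33] = 18, x[34] = 10, x[35] = 5, x[36] = 15, x[37] = 20, x[38] = 12, x[39] = 9, x[40] = 21, x[41] = 7, x[42] = 5, x[43] = 12, x[44] = 17, x[45] = 6, x[46] = 0, x[47] = 6, x[48] = 6, x[49] = 12, x[50] = 18.
The sequence repeats with period 48.
(371 - 1) mod 48 = 34, so x[371] = x[35] = 5.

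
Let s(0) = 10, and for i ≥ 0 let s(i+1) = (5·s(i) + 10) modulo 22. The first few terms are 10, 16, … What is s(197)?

Computing terms: s(0) = 10,  s(1) = 16,  s(2) = 2,  s(3) = 20,  s(4) = 0,  s(5) = 10.
Since s(5) = s(0) = 10, the sequence is periodic with period 5.
(197 - 0) mod 5 = 2, so s(197) = s(2) = 2.

2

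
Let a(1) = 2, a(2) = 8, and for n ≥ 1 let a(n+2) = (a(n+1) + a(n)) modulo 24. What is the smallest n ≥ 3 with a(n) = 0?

Computing terms: a(1) = 2,  a(2) = 8,  a(3) = 10,  a(4) = 18,  a(5) = 4,  a(6) = 22,  a(7) = 2,  a(8) = 0,  a(9) = 2,  a(10) = 2,  a(11) = 4,  a(12) = 6,  a(13) = 10,  a(14) = 16,  a(15) = 2,  a(16) = 18,  a(17) = 20,  a(18) = 14,  a(19) = 10,  a(20) = 0,  a(21) = 10,  a(22) = 10,  a(23) = 20,  a(24) = 6,  a(25) = 2,  a(26) = 8.
Since (a(25), a(26)) = (a(1), a(2)) = (2, 8) (two consecutive terms determine the rest), the sequence is periodic with period 24.
The value 0 first appears (with n ≥ 3) at a(8).

8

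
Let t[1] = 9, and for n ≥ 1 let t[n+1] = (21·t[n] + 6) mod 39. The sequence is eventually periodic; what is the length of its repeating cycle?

4

Listing terms: t[1] = 9; t[2] = 0; t[3] = 6; t[4] = 15; t[5] = 9.
The sequence repeats with period 4.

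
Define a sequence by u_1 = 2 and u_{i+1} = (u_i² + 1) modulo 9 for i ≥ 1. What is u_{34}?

Listing terms: u_1 = 2, u_2 = 5, u_3 = 8, u_4 = 2.
The sequence repeats with period 3.
(34 - 1) mod 3 = 0, so u_{34} = u_1 = 2.

2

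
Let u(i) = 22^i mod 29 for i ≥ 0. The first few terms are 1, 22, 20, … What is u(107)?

9

u(0) = 1,  u(1) = 22,  u(2) = 20,  u(3) = 5,  u(4) = 23,  u(5) = 13,  u(6) = 25,  u(7) = 28,  u(8) = 7,  u(9) = 9,  u(10) = 24,  u(11) = 6,  u(12) = 16,  u(13) = 4,  u(14) = 1.
The sequence repeats with period 14.
So u(107) = u(0 + ((107-0) mod 14)) = u(9) = 9.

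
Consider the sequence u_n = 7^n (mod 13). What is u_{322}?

4

We have u_0 = 1,  u_1 = 7,  u_2 = 10,  u_3 = 5,  u_4 = 9,  u_5 = 11,  u_6 = 12,  u_7 = 6,  u_8 = 3,  u_9 = 8,  u_{10} = 4,  u_{11} = 2,  u_{12} = 1.
The sequence repeats with period 12.
So u_{322} = u_{0 + ((322-0) mod 12)} = u_{10} = 4.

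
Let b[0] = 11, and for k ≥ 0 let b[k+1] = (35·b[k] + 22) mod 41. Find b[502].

19

Computing terms: b[0] = 11, b[1] = 38, b[2] = 40, b[3] = 28, b[4] = 18, b[5] = 37, b[6] = 5, b[7] = 33, b[8] = 29, b[9] = 12, b[10] = 32, b[11] = 35, b[12] = 17, b[13] = 2, b[14] = 10, b[15] = 3, b[16] = 4, b[17] = 39, b[18] = 34, b[19] = 23, b[20] = 7, b[21] = 21, b[22] = 19, b[23] = 31, b[24] = 0, b[25] = 22, b[26] = 13, b[27] = 26, b[28] = 30, b[29] = 6, b[30] = 27, b[31] = 24, b[32] = 1, b[33] = 16, b[34] = 8, b[35] = 15, b[36] = 14, b[37] = 20, b[38] = 25, b[39] = 36, b[40] = 11.
The sequence repeats with period 40.
(502 - 0) mod 40 = 22, so b[502] = b[22] = 19.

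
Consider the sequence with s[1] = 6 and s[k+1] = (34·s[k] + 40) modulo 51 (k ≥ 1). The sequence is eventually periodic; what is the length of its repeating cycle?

3

We have s[1] = 6,  s[2] = 40,  s[3] = 23,  s[4] = 6.
Since s[4] = s[1] = 6, the sequence is periodic with period 3.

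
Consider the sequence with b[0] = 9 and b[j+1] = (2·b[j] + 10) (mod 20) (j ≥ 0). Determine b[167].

Listing terms: b[0] = 9,  b[1] = 8,  b[2] = 6,  b[3] = 2,  b[4] = 14,  b[5] = 18,  b[6] = 6.
Since b[6] = b[2] = 6, the sequence is eventually periodic: after a pre-period of length 2 it cycles with period 4.
For j ≥ 2, b[j] depends only on (j - 2) mod 4. (167 - 2) mod 4 = 1, so b[167] = b[3] = 2.

2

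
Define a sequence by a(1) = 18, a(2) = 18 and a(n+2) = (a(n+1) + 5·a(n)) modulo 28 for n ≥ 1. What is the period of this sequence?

21

We have a(1) = 18; a(2) = 18; a(3) = 24; a(4) = 2; a(5) = 10; a(6) = 20; a(7) = 14; a(8) = 2; a(9) = 16; a(10) = 26; a(11) = 22; a(12) = 12; a(13) = 10; a(14) = 14; a(15) = 8; a(16) = 22; a(17) = 6; a(18) = 4; a(19) = 6; a(20) = 26; a(21) = 0; a(22) = 18; a(23) = 18.
Since (a(22), a(23)) = (a(1), a(2)) = (18, 18) (two consecutive terms determine the rest), the sequence is periodic with period 21.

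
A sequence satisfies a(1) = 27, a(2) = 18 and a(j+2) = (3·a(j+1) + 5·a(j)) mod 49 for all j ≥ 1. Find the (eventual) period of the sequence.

Listing terms: a(1) = 27, a(2) = 18, a(3) = 42, a(4) = 20, a(5) = 25, a(6) = 28, a(7) = 13, a(8) = 32, a(9) = 14, a(10) = 6, a(11) = 39, a(12) = 0, a(13) = 48, a(14) = 46, a(15) = 35, a(16) = 41, a(17) = 4, a(18) = 21, a(19) = 34, a(20) = 11, a(21) = 7, a(22) = 27, a(23) = 18.
The sequence repeats with period 21.

21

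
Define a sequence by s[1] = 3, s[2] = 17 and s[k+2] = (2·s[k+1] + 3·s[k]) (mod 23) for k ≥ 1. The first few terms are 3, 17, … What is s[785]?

Computing terms: s[1] = 3, s[2] = 17, s[3] = 20, s[4] = 22, s[5] = 12, s[6] = 21, s[7] = 9, s[8] = 12, s[9] = 5, s[10] = 0, s[11] = 15, s[12] = 7, s[13] = 13, s[14] = 1, s[15] = 18, s[16] = 16, s[17] = 17, s[18] = 13, s[19] = 8, s[20] = 9, s[21] = 19, s[22] = 19, s[23] = 3, s[24] = 17.
The sequence repeats with period 22.
So s[785] = s[1 + ((785-1) mod 22)] = s[15] = 18.

18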